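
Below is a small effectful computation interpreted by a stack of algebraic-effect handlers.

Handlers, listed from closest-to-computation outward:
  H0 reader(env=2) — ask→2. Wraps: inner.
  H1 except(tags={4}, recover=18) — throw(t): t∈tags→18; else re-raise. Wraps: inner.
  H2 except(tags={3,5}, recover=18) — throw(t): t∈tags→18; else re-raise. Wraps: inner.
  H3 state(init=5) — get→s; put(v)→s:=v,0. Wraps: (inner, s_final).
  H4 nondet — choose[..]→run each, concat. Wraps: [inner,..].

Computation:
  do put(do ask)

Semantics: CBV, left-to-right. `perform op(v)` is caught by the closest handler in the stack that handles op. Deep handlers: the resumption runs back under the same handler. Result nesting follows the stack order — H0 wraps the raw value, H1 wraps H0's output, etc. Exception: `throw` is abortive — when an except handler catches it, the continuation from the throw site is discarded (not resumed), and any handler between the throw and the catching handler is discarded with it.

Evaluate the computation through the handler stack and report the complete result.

Working:
ask @ H0 ⇒ 2
put(2) @ H3 ⇒ s:=2
H0 returns 0
H1 returns 0
H2 returns 0
H3 returns (0, 2)
H4 returns [(0, 2)]
= [(0, 2)]

Answer: [(0, 2)]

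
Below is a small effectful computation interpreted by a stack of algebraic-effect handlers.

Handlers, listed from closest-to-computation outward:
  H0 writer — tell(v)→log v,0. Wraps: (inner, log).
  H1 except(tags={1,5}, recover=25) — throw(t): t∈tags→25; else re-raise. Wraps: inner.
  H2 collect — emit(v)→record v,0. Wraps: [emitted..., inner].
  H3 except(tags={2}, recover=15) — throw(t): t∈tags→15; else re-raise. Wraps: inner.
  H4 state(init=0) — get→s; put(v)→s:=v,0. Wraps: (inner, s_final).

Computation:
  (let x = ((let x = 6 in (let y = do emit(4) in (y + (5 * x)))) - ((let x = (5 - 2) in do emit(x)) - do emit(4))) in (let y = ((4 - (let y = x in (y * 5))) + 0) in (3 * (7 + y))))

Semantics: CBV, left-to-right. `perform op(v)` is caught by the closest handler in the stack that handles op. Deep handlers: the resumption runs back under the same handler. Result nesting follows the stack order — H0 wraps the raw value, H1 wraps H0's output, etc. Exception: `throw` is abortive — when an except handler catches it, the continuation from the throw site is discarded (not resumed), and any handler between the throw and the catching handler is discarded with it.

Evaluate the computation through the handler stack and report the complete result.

Answer: ([4, 3, 4, (-417, ())], 0)

Working:
emit(4) @ H2 ⇒ out+=4
emit(3) @ H2 ⇒ out+=3
emit(4) @ H2 ⇒ out+=4
H0 returns (-417, ())
H1 returns (-417, ())
H2 returns [4, 3, 4, (-417, ())]
H3 returns [4, 3, 4, (-417, ())]
H4 returns ([4, 3, 4, (-417, ())], 0)
= ([4, 3, 4, (-417, ())], 0)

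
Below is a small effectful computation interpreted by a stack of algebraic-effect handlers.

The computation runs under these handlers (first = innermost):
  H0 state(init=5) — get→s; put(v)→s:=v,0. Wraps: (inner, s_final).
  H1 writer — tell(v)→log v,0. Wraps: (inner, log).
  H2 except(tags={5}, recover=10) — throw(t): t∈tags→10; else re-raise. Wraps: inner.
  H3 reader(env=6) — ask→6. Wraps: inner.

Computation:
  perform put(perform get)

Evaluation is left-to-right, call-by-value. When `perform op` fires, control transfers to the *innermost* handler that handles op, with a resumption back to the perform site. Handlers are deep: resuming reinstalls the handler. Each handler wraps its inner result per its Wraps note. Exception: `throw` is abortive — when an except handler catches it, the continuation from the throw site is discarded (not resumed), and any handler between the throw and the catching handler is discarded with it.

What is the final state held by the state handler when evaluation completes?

Evaluation trace:
get @ H0 ⇒ 5
put(5) @ H0 ⇒ s:=5
H0 returns (0, 5)
H1 returns ((0, 5), ())
H2 returns ((0, 5), ())
H3 returns ((0, 5), ())
= ((0, 5), ())

Answer: 5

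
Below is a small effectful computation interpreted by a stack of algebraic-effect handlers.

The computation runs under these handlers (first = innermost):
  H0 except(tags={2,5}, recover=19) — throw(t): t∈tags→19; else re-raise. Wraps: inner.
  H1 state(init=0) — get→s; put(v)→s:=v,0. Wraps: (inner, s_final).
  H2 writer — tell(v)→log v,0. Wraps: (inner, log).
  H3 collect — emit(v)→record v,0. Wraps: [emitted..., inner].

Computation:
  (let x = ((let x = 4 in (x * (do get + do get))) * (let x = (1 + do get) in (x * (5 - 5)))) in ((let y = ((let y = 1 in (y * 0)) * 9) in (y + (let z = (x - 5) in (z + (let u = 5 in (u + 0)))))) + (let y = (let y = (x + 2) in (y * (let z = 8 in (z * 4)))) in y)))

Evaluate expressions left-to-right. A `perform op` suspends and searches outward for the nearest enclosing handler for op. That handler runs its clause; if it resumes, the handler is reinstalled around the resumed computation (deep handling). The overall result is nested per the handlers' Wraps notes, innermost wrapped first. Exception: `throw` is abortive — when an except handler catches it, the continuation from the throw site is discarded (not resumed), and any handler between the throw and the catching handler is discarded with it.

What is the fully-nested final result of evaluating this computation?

Answer: [((64, 0), ())]

Evaluation trace:
get @ H1 ⇒ 0
get @ H1 ⇒ 0
get @ H1 ⇒ 0
H0 returns 64
H1 returns (64, 0)
H2 returns ((64, 0), ())
H3 returns [((64, 0), ())]
= [((64, 0), ())]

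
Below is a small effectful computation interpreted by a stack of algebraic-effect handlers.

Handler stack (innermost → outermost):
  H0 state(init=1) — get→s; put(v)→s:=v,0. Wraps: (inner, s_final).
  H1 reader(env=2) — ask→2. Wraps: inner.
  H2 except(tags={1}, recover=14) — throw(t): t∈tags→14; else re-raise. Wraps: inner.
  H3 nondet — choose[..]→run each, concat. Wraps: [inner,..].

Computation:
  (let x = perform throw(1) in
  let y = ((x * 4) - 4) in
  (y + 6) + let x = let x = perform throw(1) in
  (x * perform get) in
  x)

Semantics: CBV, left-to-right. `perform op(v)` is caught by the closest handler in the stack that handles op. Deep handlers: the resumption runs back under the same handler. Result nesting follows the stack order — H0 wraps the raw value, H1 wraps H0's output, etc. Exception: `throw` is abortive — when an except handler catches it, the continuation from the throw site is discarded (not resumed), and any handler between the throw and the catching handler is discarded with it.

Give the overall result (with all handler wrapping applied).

Working:
throw(1) @ H2 caught ⇒ 14
H3 returns [14]
= [14]

Answer: [14]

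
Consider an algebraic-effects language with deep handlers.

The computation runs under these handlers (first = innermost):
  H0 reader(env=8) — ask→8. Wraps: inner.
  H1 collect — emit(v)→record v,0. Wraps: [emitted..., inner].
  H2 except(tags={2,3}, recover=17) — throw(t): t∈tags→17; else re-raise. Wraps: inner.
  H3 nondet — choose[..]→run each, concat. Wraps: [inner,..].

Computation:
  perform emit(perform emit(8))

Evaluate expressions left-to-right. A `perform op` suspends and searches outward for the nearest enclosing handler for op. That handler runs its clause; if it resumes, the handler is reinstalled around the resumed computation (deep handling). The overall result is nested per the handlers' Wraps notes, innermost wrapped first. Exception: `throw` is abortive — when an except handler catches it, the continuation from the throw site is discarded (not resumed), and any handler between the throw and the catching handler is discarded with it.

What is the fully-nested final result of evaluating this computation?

Answer: [[8, 0, 0]]

Evaluation trace:
emit(8) @ H1 ⇒ out+=8
emit(0) @ H1 ⇒ out+=0
H0 returns 0
H1 returns [8, 0, 0]
H2 returns [8, 0, 0]
H3 returns [[8, 0, 0]]
= [[8, 0, 0]]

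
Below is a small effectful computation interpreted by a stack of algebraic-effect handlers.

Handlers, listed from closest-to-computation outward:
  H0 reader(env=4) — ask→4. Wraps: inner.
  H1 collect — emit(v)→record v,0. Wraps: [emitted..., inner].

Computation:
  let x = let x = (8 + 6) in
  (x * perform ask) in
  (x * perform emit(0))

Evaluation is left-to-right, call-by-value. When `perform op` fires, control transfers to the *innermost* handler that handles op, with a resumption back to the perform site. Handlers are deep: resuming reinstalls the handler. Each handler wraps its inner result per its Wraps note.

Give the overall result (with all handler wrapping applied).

Answer: [0, 0]

Working:
ask @ H0 ⇒ 4
emit(0) @ H1 ⇒ out+=0
H0 returns 0
H1 returns [0, 0]
= [0, 0]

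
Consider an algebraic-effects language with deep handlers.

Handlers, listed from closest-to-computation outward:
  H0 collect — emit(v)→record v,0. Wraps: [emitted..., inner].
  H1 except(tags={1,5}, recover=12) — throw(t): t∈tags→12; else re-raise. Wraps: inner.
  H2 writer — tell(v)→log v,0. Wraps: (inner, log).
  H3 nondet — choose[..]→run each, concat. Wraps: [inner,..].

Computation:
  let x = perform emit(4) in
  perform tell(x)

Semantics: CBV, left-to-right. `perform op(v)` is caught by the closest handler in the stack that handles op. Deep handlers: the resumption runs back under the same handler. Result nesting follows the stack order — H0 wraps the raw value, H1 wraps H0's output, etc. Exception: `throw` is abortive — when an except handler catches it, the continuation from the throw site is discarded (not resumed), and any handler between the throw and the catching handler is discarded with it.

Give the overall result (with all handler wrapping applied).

Answer: [([4, 0], (0))]

Working:
emit(4) @ H0 ⇒ out+=4
tell(0) @ H2 ⇒ log+=0
H0 returns [4, 0]
H1 returns [4, 0]
H2 returns ([4, 0], (0))
H3 returns [([4, 0], (0))]
= [([4, 0], (0))]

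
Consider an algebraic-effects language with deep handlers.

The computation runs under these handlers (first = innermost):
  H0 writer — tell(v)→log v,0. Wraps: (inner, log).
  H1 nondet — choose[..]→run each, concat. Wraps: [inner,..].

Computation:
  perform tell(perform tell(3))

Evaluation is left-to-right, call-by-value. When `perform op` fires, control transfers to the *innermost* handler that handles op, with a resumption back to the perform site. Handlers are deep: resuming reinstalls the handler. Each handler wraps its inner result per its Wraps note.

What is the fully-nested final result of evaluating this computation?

Answer: [(0, (3, 0))]

Step-by-step:
tell(3) @ H0 ⇒ log+=3
tell(0) @ H0 ⇒ log+=0
H0 returns (0, (3, 0))
H1 returns [(0, (3, 0))]
= [(0, (3, 0))]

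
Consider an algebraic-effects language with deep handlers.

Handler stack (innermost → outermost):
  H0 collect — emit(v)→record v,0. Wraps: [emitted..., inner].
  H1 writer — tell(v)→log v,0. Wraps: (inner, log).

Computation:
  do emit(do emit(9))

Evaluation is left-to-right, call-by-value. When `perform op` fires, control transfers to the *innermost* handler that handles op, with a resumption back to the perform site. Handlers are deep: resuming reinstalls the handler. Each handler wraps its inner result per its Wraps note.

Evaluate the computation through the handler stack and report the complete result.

Working:
emit(9) @ H0 ⇒ out+=9
emit(0) @ H0 ⇒ out+=0
H0 returns [9, 0, 0]
H1 returns ([9, 0, 0], ())
= ([9, 0, 0], ())

Answer: ([9, 0, 0], ())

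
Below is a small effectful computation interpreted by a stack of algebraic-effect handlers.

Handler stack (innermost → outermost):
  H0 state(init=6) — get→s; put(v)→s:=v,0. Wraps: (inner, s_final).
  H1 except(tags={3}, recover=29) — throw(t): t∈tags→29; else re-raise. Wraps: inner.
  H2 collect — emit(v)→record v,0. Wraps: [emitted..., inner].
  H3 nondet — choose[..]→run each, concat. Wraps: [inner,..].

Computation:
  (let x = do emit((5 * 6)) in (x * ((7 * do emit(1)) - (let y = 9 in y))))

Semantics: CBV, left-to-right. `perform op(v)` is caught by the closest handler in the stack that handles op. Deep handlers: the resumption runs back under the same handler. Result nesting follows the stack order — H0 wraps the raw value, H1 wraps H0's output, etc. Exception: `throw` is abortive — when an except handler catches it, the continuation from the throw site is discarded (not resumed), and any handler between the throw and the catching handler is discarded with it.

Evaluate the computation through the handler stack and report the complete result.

Step-by-step:
emit(30) @ H2 ⇒ out+=30
emit(1) @ H2 ⇒ out+=1
H0 returns (0, 6)
H1 returns (0, 6)
H2 returns [30, 1, (0, 6)]
H3 returns [[30, 1, (0, 6)]]
= [[30, 1, (0, 6)]]

Answer: [[30, 1, (0, 6)]]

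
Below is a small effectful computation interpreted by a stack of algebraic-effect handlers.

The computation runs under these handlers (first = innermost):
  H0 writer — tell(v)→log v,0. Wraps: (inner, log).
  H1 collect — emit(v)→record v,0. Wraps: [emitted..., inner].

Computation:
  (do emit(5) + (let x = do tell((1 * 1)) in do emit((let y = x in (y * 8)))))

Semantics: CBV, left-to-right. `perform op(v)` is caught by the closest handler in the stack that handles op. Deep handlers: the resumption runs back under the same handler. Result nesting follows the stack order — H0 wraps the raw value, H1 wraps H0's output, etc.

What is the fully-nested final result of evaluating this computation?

Evaluation trace:
emit(5) @ H1 ⇒ out+=5
tell(1) @ H0 ⇒ log+=1
emit(0) @ H1 ⇒ out+=0
H0 returns (0, (1))
H1 returns [5, 0, (0, (1))]
= [5, 0, (0, (1))]

Answer: [5, 0, (0, (1))]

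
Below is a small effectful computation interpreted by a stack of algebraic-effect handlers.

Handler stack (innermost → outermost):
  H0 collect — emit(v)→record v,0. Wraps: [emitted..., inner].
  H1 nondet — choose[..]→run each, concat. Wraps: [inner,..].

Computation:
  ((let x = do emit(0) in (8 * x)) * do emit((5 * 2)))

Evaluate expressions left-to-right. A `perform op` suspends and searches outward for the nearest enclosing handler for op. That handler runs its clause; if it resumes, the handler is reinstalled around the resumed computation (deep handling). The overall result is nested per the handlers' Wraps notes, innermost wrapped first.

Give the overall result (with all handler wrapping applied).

Answer: [[0, 10, 0]]

Working:
emit(0) @ H0 ⇒ out+=0
emit(10) @ H0 ⇒ out+=10
H0 returns [0, 10, 0]
H1 returns [[0, 10, 0]]
= [[0, 10, 0]]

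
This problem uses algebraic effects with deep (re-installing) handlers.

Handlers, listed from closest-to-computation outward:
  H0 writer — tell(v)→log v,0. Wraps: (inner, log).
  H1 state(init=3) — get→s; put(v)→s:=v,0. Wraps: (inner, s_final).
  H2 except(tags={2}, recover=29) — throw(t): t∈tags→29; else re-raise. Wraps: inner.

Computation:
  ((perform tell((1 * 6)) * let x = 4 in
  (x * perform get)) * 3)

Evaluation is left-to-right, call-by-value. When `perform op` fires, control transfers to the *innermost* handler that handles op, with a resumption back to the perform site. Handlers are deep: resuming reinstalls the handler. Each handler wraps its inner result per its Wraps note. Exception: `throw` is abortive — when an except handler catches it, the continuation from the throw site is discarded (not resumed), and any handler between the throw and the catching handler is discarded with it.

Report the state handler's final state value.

Answer: 3

Working:
tell(6) @ H0 ⇒ log+=6
get @ H1 ⇒ 3
H0 returns (0, (6))
H1 returns ((0, (6)), 3)
H2 returns ((0, (6)), 3)
= ((0, (6)), 3)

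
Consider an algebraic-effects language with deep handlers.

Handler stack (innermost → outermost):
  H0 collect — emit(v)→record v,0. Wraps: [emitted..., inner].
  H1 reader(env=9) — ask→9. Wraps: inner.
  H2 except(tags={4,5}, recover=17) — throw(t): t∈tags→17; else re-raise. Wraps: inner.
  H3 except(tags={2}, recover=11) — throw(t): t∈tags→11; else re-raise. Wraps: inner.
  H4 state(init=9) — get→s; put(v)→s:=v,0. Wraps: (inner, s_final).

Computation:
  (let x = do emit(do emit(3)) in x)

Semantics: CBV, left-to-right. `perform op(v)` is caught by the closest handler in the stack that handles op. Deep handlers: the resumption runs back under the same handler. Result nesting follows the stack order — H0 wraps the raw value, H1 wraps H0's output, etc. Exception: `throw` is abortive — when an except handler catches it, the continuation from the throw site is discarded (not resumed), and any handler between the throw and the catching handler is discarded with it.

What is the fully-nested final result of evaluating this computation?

Answer: ([3, 0, 0], 9)

Step-by-step:
emit(3) @ H0 ⇒ out+=3
emit(0) @ H0 ⇒ out+=0
H0 returns [3, 0, 0]
H1 returns [3, 0, 0]
H2 returns [3, 0, 0]
H3 returns [3, 0, 0]
H4 returns ([3, 0, 0], 9)
= ([3, 0, 0], 9)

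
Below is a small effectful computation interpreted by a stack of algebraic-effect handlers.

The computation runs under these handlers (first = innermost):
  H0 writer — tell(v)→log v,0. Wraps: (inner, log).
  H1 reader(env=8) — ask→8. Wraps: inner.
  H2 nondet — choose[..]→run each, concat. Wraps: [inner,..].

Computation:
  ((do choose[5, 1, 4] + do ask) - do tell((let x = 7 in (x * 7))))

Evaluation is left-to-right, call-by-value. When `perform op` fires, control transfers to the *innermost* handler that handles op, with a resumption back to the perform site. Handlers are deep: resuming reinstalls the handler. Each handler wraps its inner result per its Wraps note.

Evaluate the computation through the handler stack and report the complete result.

Answer: [(13, (49)), (9, (49)), (12, (49))]

Step-by-step:
choose[5, 1, 4] @ H2
  branch[0] choose=5:
    ask @ H1 ⇒ 8
    tell(49) @ H0 ⇒ log+=49
    H0 returns (13, (49))
    H1 returns (13, (49))
    H2 returns [(13, (49))]
  branch[1] choose=1:
    ask @ H1 ⇒ 8
    tell(49) @ H0 ⇒ log+=49
    H0 returns (9, (49))
    H1 returns (9, (49))
    H2 returns [(9, (49))]
  branch[2] choose=4:
    ask @ H1 ⇒ 8
    tell(49) @ H0 ⇒ log+=49
    H0 returns (12, (49))
    H1 returns (12, (49))
    H2 returns [(12, (49))]
= [(13, (49)), (9, (49)), (12, (49))]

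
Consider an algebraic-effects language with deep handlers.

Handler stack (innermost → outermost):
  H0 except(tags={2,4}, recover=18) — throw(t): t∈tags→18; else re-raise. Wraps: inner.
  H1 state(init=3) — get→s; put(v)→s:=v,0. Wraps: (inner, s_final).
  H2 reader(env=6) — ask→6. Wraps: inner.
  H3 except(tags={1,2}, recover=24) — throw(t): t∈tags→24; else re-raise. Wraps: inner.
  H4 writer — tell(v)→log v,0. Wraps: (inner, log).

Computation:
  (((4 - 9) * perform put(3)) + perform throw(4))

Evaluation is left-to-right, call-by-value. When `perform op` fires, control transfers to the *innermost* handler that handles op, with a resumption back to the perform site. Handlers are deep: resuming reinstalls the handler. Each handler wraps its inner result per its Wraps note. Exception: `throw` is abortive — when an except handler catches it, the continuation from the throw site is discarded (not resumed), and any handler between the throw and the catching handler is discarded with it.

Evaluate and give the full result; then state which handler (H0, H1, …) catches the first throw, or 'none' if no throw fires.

Working:
put(3) @ H1 ⇒ s:=3
throw(4) @ H0 caught ⇒ 18
H1 returns (18, 3)
H2 returns (18, 3)
H3 returns (18, 3)
H4 returns ((18, 3), ())
= ((18, 3), ())

Answer: ((18, 3), ()) ; first throw caught by: H0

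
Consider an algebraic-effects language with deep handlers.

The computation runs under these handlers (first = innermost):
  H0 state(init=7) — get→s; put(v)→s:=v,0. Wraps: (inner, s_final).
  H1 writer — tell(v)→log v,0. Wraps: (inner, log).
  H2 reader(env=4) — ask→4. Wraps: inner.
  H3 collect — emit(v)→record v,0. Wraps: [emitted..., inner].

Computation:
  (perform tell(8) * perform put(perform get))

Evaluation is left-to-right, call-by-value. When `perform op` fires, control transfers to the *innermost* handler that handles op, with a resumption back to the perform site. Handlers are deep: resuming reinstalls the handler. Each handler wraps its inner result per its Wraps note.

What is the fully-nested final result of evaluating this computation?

Step-by-step:
tell(8) @ H1 ⇒ log+=8
get @ H0 ⇒ 7
put(7) @ H0 ⇒ s:=7
H0 returns (0, 7)
H1 returns ((0, 7), (8))
H2 returns ((0, 7), (8))
H3 returns [((0, 7), (8))]
= [((0, 7), (8))]

Answer: [((0, 7), (8))]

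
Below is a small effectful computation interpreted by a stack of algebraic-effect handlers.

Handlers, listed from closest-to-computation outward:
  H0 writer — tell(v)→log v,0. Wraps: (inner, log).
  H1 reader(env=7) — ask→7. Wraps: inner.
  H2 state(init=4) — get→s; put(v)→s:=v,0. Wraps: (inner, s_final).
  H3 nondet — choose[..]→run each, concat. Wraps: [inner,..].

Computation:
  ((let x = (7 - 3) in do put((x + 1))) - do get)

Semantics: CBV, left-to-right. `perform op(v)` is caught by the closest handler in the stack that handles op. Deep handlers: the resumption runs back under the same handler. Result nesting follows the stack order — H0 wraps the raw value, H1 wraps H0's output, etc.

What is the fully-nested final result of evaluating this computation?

Answer: [((-5, ()), 5)]

Evaluation trace:
put(5) @ H2 ⇒ s:=5
get @ H2 ⇒ 5
H0 returns (-5, ())
H1 returns (-5, ())
H2 returns ((-5, ()), 5)
H3 returns [((-5, ()), 5)]
= [((-5, ()), 5)]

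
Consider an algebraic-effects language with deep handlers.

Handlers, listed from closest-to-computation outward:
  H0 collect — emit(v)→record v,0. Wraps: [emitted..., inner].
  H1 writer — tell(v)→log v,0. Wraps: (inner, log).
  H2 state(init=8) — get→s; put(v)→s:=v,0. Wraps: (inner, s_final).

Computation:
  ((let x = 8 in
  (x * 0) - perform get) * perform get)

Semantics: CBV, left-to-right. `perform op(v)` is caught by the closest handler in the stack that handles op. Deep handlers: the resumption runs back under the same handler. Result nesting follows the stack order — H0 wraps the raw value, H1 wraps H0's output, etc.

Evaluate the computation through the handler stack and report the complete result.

Working:
get @ H2 ⇒ 8
get @ H2 ⇒ 8
H0 returns [-64]
H1 returns ([-64], ())
H2 returns (([-64], ()), 8)
= (([-64], ()), 8)

Answer: (([-64], ()), 8)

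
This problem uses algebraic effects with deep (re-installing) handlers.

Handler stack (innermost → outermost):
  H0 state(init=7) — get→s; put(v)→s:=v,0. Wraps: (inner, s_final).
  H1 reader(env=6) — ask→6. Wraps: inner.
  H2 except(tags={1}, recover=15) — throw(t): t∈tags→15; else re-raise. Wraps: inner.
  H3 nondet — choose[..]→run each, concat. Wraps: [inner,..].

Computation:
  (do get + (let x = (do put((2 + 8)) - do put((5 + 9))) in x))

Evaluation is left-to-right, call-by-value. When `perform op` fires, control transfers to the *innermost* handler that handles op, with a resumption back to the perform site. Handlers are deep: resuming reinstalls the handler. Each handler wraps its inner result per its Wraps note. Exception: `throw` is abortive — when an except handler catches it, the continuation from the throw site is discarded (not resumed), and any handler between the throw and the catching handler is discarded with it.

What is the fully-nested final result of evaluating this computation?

Working:
get @ H0 ⇒ 7
put(10) @ H0 ⇒ s:=10
put(14) @ H0 ⇒ s:=14
H0 returns (7, 14)
H1 returns (7, 14)
H2 returns (7, 14)
H3 returns [(7, 14)]
= [(7, 14)]

Answer: [(7, 14)]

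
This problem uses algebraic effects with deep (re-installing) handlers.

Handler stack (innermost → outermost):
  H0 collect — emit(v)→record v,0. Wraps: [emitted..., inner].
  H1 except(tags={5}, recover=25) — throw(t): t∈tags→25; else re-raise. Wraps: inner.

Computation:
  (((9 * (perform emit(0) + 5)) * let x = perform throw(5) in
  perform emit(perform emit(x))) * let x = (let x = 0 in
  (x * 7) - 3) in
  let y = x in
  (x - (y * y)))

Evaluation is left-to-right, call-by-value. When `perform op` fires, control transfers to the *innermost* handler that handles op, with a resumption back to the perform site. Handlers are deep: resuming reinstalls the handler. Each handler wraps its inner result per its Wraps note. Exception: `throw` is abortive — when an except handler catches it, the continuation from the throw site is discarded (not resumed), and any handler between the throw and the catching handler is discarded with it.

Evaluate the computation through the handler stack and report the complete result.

Evaluation trace:
emit(0) @ H0 ⇒ out+=0
throw(5) @ H1 caught ⇒ 25
= 25

Answer: 25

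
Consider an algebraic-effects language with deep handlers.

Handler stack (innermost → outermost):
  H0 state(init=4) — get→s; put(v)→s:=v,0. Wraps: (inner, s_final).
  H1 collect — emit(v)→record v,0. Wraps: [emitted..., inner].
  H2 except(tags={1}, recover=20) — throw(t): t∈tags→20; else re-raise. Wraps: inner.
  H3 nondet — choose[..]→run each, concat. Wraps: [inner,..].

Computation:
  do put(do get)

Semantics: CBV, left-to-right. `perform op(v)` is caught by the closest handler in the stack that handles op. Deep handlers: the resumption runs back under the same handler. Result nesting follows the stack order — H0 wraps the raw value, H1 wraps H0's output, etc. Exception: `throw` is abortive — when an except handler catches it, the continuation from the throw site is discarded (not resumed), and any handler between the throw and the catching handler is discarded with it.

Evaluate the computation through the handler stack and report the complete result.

Step-by-step:
get @ H0 ⇒ 4
put(4) @ H0 ⇒ s:=4
H0 returns (0, 4)
H1 returns [(0, 4)]
H2 returns [(0, 4)]
H3 returns [[(0, 4)]]
= [[(0, 4)]]

Answer: [[(0, 4)]]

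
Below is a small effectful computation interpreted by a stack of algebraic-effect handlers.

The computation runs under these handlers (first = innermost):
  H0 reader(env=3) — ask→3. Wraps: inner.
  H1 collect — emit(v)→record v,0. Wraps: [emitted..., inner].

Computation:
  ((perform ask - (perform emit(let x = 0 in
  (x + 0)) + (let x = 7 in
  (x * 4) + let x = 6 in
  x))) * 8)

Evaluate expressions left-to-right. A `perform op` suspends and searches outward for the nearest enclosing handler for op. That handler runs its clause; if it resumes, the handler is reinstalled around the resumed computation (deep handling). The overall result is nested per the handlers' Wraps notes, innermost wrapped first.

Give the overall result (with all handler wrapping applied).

Step-by-step:
ask @ H0 ⇒ 3
emit(0) @ H1 ⇒ out+=0
H0 returns -248
H1 returns [0, -248]
= [0, -248]

Answer: [0, -248]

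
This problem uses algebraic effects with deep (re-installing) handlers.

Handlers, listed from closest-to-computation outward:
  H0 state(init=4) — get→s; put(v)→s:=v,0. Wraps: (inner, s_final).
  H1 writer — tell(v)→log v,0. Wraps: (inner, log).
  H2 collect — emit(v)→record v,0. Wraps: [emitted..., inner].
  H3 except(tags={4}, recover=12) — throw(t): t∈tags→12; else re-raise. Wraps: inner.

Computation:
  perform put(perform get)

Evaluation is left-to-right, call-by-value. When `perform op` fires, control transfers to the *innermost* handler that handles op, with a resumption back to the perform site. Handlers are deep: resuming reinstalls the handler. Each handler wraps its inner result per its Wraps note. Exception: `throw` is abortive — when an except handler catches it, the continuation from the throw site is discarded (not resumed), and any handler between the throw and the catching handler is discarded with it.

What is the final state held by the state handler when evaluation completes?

Answer: 4

Working:
get @ H0 ⇒ 4
put(4) @ H0 ⇒ s:=4
H0 returns (0, 4)
H1 returns ((0, 4), ())
H2 returns [((0, 4), ())]
H3 returns [((0, 4), ())]
= [((0, 4), ())]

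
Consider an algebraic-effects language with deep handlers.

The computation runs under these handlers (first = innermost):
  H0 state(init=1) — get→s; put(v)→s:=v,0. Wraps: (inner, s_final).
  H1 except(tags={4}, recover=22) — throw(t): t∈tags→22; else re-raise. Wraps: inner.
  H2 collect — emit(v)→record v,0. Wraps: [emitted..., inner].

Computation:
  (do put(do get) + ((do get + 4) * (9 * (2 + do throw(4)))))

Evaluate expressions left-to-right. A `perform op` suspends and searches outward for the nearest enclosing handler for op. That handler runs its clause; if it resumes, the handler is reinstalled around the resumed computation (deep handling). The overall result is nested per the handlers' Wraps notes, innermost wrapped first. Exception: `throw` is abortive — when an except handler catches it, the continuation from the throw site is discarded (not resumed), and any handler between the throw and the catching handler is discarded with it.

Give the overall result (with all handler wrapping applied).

Working:
get @ H0 ⇒ 1
put(1) @ H0 ⇒ s:=1
get @ H0 ⇒ 1
throw(4) @ H1 caught ⇒ 22
H2 returns [22]
= [22]

Answer: [22]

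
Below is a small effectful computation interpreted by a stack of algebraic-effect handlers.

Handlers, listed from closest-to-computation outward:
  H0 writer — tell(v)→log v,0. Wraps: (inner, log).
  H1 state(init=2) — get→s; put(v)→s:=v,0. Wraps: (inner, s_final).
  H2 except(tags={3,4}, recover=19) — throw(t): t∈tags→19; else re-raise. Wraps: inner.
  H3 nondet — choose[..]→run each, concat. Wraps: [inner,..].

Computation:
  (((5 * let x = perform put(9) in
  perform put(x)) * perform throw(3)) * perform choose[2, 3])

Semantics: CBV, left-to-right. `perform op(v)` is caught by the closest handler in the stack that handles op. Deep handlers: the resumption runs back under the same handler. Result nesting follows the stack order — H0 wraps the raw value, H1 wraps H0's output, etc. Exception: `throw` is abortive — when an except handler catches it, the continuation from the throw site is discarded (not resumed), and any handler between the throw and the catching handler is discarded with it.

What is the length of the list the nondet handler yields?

Answer: 1

Working:
put(9) @ H1 ⇒ s:=9
put(0) @ H1 ⇒ s:=0
throw(3) @ H2 caught ⇒ 19
H3 returns [19]
= [19]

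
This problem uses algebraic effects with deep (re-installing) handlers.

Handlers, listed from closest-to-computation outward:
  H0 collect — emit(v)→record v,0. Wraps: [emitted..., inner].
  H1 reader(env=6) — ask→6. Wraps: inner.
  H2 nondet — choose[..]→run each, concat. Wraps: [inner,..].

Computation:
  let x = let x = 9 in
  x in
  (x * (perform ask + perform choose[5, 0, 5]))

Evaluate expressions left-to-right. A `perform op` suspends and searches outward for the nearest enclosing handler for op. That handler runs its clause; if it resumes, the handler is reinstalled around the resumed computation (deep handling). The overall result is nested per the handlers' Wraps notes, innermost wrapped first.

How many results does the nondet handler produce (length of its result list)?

Working:
ask @ H1 ⇒ 6
choose[5, 0, 5] @ H2
  branch[0] choose=5:
    H0 returns [99]
    H1 returns [99]
    H2 returns [[99]]
  branch[1] choose=0:
    H0 returns [54]
    H1 returns [54]
    H2 returns [[54]]
  branch[2] choose=5:
    H0 returns [99]
    H1 returns [99]
    H2 returns [[99]]
= [[99], [54], [99]]

Answer: 3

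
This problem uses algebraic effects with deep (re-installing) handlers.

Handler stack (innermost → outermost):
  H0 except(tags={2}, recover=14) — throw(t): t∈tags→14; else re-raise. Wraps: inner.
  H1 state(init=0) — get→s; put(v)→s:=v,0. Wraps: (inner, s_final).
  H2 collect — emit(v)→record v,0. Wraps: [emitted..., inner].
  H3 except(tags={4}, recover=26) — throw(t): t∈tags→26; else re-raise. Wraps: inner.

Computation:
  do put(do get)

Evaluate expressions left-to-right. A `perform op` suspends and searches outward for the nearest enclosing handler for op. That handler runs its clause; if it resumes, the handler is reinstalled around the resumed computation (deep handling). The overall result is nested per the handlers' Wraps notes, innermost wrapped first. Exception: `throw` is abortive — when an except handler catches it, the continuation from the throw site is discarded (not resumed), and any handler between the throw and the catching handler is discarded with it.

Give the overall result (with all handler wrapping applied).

Working:
get @ H1 ⇒ 0
put(0) @ H1 ⇒ s:=0
H0 returns 0
H1 returns (0, 0)
H2 returns [(0, 0)]
H3 returns [(0, 0)]
= [(0, 0)]

Answer: [(0, 0)]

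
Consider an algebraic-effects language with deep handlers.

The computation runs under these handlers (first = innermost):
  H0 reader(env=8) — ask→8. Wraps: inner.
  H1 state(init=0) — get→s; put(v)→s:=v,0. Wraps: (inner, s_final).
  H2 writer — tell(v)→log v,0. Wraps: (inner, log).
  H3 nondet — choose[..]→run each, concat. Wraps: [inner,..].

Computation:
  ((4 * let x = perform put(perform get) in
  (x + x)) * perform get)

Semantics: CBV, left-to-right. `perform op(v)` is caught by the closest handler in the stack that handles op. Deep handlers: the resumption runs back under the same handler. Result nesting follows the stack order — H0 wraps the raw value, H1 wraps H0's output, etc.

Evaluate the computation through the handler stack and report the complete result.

Evaluation trace:
get @ H1 ⇒ 0
put(0) @ H1 ⇒ s:=0
get @ H1 ⇒ 0
H0 returns 0
H1 returns (0, 0)
H2 returns ((0, 0), ())
H3 returns [((0, 0), ())]
= [((0, 0), ())]

Answer: [((0, 0), ())]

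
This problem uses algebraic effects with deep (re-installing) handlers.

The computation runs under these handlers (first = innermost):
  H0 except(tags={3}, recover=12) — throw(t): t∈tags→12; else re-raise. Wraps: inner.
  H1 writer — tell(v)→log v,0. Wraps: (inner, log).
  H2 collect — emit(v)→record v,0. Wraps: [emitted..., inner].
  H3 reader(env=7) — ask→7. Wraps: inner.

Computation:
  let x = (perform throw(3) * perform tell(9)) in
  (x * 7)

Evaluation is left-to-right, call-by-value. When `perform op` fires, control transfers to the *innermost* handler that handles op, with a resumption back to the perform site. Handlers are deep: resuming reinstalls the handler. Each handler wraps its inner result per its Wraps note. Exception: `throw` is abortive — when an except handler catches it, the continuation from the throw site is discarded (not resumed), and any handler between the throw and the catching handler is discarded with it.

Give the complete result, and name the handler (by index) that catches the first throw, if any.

Evaluation trace:
throw(3) @ H0 caught ⇒ 12
H1 returns (12, ())
H2 returns [(12, ())]
H3 returns [(12, ())]
= [(12, ())]

Answer: [(12, ())] ; first throw caught by: H0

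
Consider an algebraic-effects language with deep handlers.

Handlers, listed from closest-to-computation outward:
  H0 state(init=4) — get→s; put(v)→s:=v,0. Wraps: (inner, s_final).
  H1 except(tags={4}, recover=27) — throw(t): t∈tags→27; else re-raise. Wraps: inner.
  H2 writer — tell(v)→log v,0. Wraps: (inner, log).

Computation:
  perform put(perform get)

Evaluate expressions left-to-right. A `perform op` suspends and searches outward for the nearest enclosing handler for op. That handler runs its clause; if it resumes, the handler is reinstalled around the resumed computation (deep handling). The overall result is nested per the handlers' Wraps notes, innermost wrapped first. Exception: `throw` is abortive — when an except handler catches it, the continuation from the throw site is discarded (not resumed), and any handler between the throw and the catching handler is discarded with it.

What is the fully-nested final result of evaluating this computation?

Answer: ((0, 4), ())

Evaluation trace:
get @ H0 ⇒ 4
put(4) @ H0 ⇒ s:=4
H0 returns (0, 4)
H1 returns (0, 4)
H2 returns ((0, 4), ())
= ((0, 4), ())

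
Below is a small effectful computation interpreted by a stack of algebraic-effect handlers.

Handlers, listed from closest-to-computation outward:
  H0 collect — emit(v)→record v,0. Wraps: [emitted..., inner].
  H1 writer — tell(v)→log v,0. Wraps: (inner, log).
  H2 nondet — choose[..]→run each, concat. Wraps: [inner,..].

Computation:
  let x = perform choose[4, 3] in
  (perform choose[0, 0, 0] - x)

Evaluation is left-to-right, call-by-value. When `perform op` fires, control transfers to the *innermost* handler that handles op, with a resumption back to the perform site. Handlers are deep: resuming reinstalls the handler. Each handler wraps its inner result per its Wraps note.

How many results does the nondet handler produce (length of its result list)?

Answer: 6

Evaluation trace:
choose[4, 3] @ H2
  branch[0] choose=4:
    choose[0, 0, 0] @ H2
      branch[0] choose=0:
        H0 returns [-4]
        H1 returns ([-4], ())
        H2 returns [([-4], ())]
      branch[1] choose=0:
        H0 returns [-4]
        H1 returns ([-4], ())
        H2 returns [([-4], ())]
      branch[2] choose=0:
        H0 returns [-4]
        H1 returns ([-4], ())
        H2 returns [([-4], ())]
  branch[1] choose=3:
    choose[0, 0, 0] @ H2
      branch[0] choose=0:
        H0 returns [-3]
        H1 returns ([-3], ())
        H2 returns [([-3], ())]
      branch[1] choose=0:
        H0 returns [-3]
        H1 returns ([-3], ())
        H2 returns [([-3], ())]
      branch[2] choose=0:
        H0 returns [-3]
        H1 returns ([-3], ())
        H2 returns [([-3], ())]
= [([-4], ()), ([-4], ()), ([-4], ()), ([-3], ()), ([-3], ()), ([-3], ())]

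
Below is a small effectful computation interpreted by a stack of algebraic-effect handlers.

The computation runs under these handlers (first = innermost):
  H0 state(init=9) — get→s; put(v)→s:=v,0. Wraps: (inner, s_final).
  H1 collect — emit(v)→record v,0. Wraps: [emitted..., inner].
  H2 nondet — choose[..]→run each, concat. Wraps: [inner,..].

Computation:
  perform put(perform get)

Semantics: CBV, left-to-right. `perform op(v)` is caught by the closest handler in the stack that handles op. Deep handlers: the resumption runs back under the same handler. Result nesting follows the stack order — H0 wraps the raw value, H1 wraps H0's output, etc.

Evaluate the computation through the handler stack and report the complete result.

Working:
get @ H0 ⇒ 9
put(9) @ H0 ⇒ s:=9
H0 returns (0, 9)
H1 returns [(0, 9)]
H2 returns [[(0, 9)]]
= [[(0, 9)]]

Answer: [[(0, 9)]]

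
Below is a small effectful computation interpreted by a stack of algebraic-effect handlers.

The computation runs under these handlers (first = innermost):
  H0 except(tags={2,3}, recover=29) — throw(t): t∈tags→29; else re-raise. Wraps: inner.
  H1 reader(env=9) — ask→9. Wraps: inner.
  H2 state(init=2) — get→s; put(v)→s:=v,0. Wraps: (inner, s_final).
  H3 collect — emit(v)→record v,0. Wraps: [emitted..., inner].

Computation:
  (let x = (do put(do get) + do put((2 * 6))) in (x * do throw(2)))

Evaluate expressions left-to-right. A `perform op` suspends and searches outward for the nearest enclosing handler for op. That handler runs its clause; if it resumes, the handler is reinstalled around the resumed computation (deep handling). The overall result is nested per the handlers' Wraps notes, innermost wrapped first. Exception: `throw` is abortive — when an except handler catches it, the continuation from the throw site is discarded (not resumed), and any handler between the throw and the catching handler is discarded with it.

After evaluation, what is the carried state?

Answer: 12

Working:
get @ H2 ⇒ 2
put(2) @ H2 ⇒ s:=2
put(12) @ H2 ⇒ s:=12
throw(2) @ H0 caught ⇒ 29
H1 returns 29
H2 returns (29, 12)
H3 returns [(29, 12)]
= [(29, 12)]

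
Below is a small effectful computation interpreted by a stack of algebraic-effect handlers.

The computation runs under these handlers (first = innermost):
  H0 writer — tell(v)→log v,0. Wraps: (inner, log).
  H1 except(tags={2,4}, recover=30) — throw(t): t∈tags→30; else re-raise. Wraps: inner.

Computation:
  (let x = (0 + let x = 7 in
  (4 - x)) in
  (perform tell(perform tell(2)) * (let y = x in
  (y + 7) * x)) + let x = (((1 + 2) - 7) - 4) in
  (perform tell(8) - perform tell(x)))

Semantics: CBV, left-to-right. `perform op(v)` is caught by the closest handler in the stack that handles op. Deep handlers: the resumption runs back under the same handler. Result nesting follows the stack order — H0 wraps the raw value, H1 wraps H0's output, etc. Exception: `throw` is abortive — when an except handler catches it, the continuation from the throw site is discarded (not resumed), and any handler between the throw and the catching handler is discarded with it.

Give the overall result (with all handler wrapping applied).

Evaluation trace:
tell(2) @ H0 ⇒ log+=2
tell(0) @ H0 ⇒ log+=0
tell(8) @ H0 ⇒ log+=8
tell(-8) @ H0 ⇒ log+=-8
H0 returns (0, (2, 0, 8, -8))
H1 returns (0, (2, 0, 8, -8))
= (0, (2, 0, 8, -8))

Answer: (0, (2, 0, 8, -8))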